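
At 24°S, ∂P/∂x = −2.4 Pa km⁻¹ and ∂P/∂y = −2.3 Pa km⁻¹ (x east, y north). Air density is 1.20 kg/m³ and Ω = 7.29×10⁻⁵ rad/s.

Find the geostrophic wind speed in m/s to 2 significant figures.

47 m/s

Coriolis parameter at 24°S:
f = 2Ω sin φ = 2 × 7.29×10⁻⁵ × sin 24° = 5.93×10⁻⁵ s⁻¹
In the Southern Hemisphere f is negative: f = −5.93×10⁻⁵ s⁻¹.
Component geostrophic relations (x east, y north):
u_g = −(1/(fρ)) ∂P/∂y,  v_g = (1/(fρ)) ∂P/∂x
u_g = −(−2.3×10⁻³)/(−5.93×10⁻⁵ × 1.20) = −32.3 m/s;  v_g = (−2.4×10⁻³)/(−5.93×10⁻⁵ × 1.20) = 33.7 m/s
|V_g| = √(u_g² + v_g²) = 46.7 m/s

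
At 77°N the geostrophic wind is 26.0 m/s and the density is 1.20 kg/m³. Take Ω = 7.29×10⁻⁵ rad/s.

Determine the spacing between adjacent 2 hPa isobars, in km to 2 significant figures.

Coriolis parameter at 77°N:
f = 2Ω sin φ = 2 × 7.29×10⁻⁵ × sin 77° = 1.42×10⁻⁴ s⁻¹
Geostrophic balance rearranged: |∂P/∂n| = f ρ V_g
|∂P/∂n| = 1.42×10⁻⁴ × 1.20 × 26.0 = 4.43×10⁻³ Pa/m
Isobar spacing: Δn = ΔP/|∂P/∂n| = 200 Pa / 4.43×10⁻³ Pa/m = 45123 m ≈ 45 km

45 km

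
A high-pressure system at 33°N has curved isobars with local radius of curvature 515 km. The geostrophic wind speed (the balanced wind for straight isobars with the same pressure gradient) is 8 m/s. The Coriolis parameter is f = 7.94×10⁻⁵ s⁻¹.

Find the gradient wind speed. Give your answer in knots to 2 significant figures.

Around a high, pressure-gradient force acts outward with centrifugal, so Coriolis balances both:
fV = (1/ρ)|∂P/∂n| + V²/R  →  V² − fR·V + fR·V_g = 0
With fR = 7.94×10⁻⁵ × 515×10³ m = 40.9 m/s:
V = [fR − √((fR)² − 4 fR V_g)]/2 = [40.9 − √(40.9² − 4×40.9×8)]/2 = 10.9 m/s
Supergeostrophic (V > V_g = 8 m/s), as expected around a high.
Converting: 10.9 m/s × 1.944 = 21 knots

21 knots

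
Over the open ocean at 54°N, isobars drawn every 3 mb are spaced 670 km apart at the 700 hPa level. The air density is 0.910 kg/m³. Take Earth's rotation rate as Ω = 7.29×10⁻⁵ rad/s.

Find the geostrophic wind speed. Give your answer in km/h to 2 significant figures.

15 km/h

Coriolis parameter at 54°N:
f = 2Ω sin φ = 2 × 7.29×10⁻⁵ × sin 54° = 1.18×10⁻⁴ s⁻¹
Pressure gradient: |∂P/∂n| = 300 Pa / 670000 m = 4.48×10⁻⁴ Pa/m
Geostrophic balance (pressure-gradient force = Coriolis force):
V_g = (1/(fρ)) |∂P/∂n| = 4.48×10⁻⁴ / (1.18×10⁻⁴ × 0.910) = 4.17 m/s
Converting: 4.17 m/s × 3.6 = 15 km/h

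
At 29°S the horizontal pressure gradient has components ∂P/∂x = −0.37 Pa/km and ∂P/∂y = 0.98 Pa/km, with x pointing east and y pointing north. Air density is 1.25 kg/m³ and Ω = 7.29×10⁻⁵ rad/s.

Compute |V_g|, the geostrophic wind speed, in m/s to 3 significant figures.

Coriolis parameter at 29°S:
f = 2Ω sin φ = 2 × 7.29×10⁻⁵ × sin 29° = 7.07×10⁻⁵ s⁻¹
In the Southern Hemisphere f is negative: f = −7.07×10⁻⁵ s⁻¹.
Component geostrophic relations (x east, y north):
u_g = −(1/(fρ)) ∂P/∂y,  v_g = (1/(fρ)) ∂P/∂x
u_g = −(0.98×10⁻³)/(−7.07×10⁻⁵ × 1.25) = 11.1 m/s;  v_g = (−0.37×10⁻³)/(−7.07×10⁻⁵ × 1.25) = 4.19 m/s
|V_g| = √(u_g² + v_g²) = 11.9 m/s

11.9 m/s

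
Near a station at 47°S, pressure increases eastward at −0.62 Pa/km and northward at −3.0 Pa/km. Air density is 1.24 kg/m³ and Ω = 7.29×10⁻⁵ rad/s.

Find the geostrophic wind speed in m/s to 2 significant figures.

23 m/s

Coriolis parameter at 47°S:
f = 2Ω sin φ = 2 × 7.29×10⁻⁵ × sin 47° = 1.07×10⁻⁴ s⁻¹
In the Southern Hemisphere f is negative: f = −1.07×10⁻⁴ s⁻¹.
Component geostrophic relations (x east, y north):
u_g = −(1/(fρ)) ∂P/∂y,  v_g = (1/(fρ)) ∂P/∂x
u_g = −(−3.0×10⁻³)/(−1.07×10⁻⁴ × 1.24) = −22.7 m/s;  v_g = (−0.62×10⁻³)/(−1.07×10⁻⁴ × 1.24) = 4.69 m/s
|V_g| = √(u_g² + v_g²) = 23.2 m/s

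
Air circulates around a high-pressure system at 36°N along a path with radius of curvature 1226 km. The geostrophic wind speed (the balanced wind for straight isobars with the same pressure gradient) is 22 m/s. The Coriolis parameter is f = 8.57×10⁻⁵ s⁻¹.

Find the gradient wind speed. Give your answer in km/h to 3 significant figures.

113 km/h

Around a high, pressure-gradient force acts outward with centrifugal, so Coriolis balances both:
fV = (1/ρ)|∂P/∂n| + V²/R  →  V² − fR·V + fR·V_g = 0
With fR = 8.57×10⁻⁵ × 1226×10³ m = 105 m/s:
V = [fR − √((fR)² − 4 fR V_g)]/2 = [105 − √(105² − 4×105×22)]/2 = 31.4 m/s
Supergeostrophic (V > V_g = 22 m/s), as expected around a high.
Converting: 31.4 m/s × 3.6 = 113 km/h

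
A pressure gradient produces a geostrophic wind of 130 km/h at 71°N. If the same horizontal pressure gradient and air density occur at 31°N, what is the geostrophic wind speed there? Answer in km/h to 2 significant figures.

240 km/h

With the same pressure gradient and density, V_g ∝ 1/f ∝ 1/sin φ.
V₂ = V₁ · sin φ₁ / sin φ₂ = 130 × sin 71° / sin 31°
V₂ = 130 × 0.9455/0.5150 = 240 km/h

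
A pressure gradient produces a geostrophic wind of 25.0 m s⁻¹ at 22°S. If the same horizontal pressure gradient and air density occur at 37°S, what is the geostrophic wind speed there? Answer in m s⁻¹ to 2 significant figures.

16 m s⁻¹

With the same pressure gradient and density, V_g ∝ 1/f ∝ 1/sin φ.
V₂ = V₁ · sin φ₁ / sin φ₂ = 25.0 × sin 22° / sin 37°
V₂ = 25.0 × 0.3746/0.6018 = 16 m s⁻¹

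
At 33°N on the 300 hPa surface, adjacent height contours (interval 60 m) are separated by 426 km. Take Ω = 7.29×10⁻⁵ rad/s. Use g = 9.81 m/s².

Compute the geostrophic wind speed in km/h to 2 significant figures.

Coriolis parameter at 33°N:
f = 2Ω sin φ = 2 × 7.29×10⁻⁵ × sin 33° = 7.94×10⁻⁵ s⁻¹
Height gradient: |∂Z/∂n| = 60 m / 426000 m = 1.41×10⁻⁴
On a pressure surface, geostrophic balance gives V_g = (g/f)|∂Z/∂n|:
V_g = 9.81 × 1.41×10⁻⁴ / 7.94×10⁻⁵ = 17.4 m/s
Converting: 17.4 m/s × 3.6 = 63 km/h

63 km/h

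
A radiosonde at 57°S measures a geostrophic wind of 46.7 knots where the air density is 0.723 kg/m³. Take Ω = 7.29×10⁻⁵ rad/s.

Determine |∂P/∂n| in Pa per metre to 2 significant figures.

Coriolis parameter at 57°S:
f = 2Ω sin φ = 2 × 7.29×10⁻⁵ × sin 57° = 1.22×10⁻⁴ s⁻¹
Wind speed in SI: 46.7 knots = 24.0 m/s
Geostrophic balance rearranged: |∂P/∂n| = f ρ V_g
|∂P/∂n| = 1.22×10⁻⁴ × 0.723 × 24.0 = 2.12×10⁻³ Pa/m

2.1×10⁻³ Pa/m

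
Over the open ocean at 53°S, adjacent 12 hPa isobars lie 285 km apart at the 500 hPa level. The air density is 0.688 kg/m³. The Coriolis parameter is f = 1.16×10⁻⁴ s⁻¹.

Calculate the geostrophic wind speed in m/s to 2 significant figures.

Pressure gradient: |∂P/∂n| = 1200 Pa / 285000 m = 4.21×10⁻³ Pa/m
Geostrophic balance (pressure-gradient force = Coriolis force):
V_g = (1/(fρ)) |∂P/∂n| = 4.21×10⁻³ / (1.16×10⁻⁴ × 0.688) = 52.8 m/s

53 m/s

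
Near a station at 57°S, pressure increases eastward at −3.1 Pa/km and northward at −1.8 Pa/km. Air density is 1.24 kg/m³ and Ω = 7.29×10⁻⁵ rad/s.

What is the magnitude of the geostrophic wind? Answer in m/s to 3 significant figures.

Coriolis parameter at 57°S:
f = 2Ω sin φ = 2 × 7.29×10⁻⁵ × sin 57° = 1.22×10⁻⁴ s⁻¹
In the Southern Hemisphere f is negative: f = −1.22×10⁻⁴ s⁻¹.
Component geostrophic relations (x east, y north):
u_g = −(1/(fρ)) ∂P/∂y,  v_g = (1/(fρ)) ∂P/∂x
u_g = −(−1.8×10⁻³)/(−1.22×10⁻⁴ × 1.24) = −11.9 m/s;  v_g = (−3.1×10⁻³)/(−1.22×10⁻⁴ × 1.24) = 20.4 m/s
|V_g| = √(u_g² + v_g²) = 23.6 m/s

23.6 m/s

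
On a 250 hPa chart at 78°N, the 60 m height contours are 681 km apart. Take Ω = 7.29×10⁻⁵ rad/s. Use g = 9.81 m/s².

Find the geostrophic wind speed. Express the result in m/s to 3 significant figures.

6.06 m/s

Coriolis parameter at 78°N:
f = 2Ω sin φ = 2 × 7.29×10⁻⁵ × sin 78° = 1.43×10⁻⁴ s⁻¹
Height gradient: |∂Z/∂n| = 60 m / 681000 m = 8.81×10⁻⁵
On a pressure surface, geostrophic balance gives V_g = (g/f)|∂Z/∂n|:
V_g = 9.81 × 8.81×10⁻⁵ / 1.43×10⁻⁴ = 6.06 m/s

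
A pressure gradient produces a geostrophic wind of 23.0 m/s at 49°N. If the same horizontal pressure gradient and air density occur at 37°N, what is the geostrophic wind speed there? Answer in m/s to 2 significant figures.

29 m/s

With the same pressure gradient and density, V_g ∝ 1/f ∝ 1/sin φ.
V₂ = V₁ · sin φ₁ / sin φ₂ = 23.0 × sin 49° / sin 37°
V₂ = 23.0 × 0.7547/0.6018 = 29 m/s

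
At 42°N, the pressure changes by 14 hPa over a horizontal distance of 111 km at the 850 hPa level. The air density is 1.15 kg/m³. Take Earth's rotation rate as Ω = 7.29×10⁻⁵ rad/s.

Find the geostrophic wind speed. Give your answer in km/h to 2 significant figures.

Coriolis parameter at 42°N:
f = 2Ω sin φ = 2 × 7.29×10⁻⁵ × sin 42° = 9.76×10⁻⁵ s⁻¹
Pressure gradient: |∂P/∂n| = 1400 Pa / 111000 m = 1.26×10⁻² Pa/m
Geostrophic balance (pressure-gradient force = Coriolis force):
V_g = (1/(fρ)) |∂P/∂n| = 1.26×10⁻² / (9.76×10⁻⁵ × 1.15) = 112 m/s
Converting: 112 m/s × 3.6 = 400 km/h

400 km/h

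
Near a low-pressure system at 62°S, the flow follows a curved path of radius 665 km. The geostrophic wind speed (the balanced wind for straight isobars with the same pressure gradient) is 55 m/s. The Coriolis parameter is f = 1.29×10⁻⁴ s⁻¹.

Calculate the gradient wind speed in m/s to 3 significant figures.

38.1 m/s

Around a low, centrifugal force acts outward with Coriolis, so pressure-gradient force balances both:
(1/ρ)|∂P/∂n| = fV + V²/R  →  V² + fR·V − fR·V_g = 0
With fR = 1.29×10⁻⁴ × 665×10³ m = 85.8 m/s:
V = [−fR + √((fR)² + 4 fR V_g)]/2 = [−85.8 + √(85.8² + 4×85.8×55)]/2 = 38.1 m/s
Subgeostrophic (V < V_g = 55 m/s), as expected around a low.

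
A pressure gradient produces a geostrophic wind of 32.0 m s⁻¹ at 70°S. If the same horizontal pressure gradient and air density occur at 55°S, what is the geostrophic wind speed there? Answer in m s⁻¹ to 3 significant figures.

36.7 m s⁻¹

With the same pressure gradient and density, V_g ∝ 1/f ∝ 1/sin φ.
V₂ = V₁ · sin φ₁ / sin φ₂ = 32.0 × sin 70° / sin 55°
V₂ = 32.0 × 0.9397/0.8192 = 36.7 m s⁻¹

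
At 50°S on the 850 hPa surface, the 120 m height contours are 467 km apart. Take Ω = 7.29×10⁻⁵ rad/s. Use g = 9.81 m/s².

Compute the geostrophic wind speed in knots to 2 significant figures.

44 knots

Coriolis parameter at 50°S:
f = 2Ω sin φ = 2 × 7.29×10⁻⁵ × sin 50° = 1.12×10⁻⁴ s⁻¹
Height gradient: |∂Z/∂n| = 120 m / 467000 m = 2.57×10⁻⁴
On a pressure surface, geostrophic balance gives V_g = (g/f)|∂Z/∂n|:
V_g = 9.81 × 2.57×10⁻⁴ / 1.12×10⁻⁴ = 22.6 m/s
Converting: 22.6 m/s × 1.944 = 44 knots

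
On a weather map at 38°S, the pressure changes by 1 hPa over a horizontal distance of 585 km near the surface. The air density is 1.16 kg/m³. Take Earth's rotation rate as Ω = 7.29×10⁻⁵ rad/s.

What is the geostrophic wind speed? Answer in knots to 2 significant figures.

3.2 knots

Coriolis parameter at 38°S:
f = 2Ω sin φ = 2 × 7.29×10⁻⁵ × sin 38° = 8.98×10⁻⁵ s⁻¹
Pressure gradient: |∂P/∂n| = 100 Pa / 585000 m = 1.71×10⁻⁴ Pa/m
Geostrophic balance (pressure-gradient force = Coriolis force):
V_g = (1/(fρ)) |∂P/∂n| = 1.71×10⁻⁴ / (8.98×10⁻⁵ × 1.16) = 1.64 m/s
Converting: 1.64 m/s × 1.944 = 3.2 knots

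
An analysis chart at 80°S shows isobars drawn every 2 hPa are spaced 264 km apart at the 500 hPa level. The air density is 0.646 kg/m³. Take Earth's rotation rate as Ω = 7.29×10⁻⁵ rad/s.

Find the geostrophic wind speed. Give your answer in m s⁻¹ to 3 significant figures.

Coriolis parameter at 80°S:
f = 2Ω sin φ = 2 × 7.29×10⁻⁵ × sin 80° = 1.44×10⁻⁴ s⁻¹
Pressure gradient: |∂P/∂n| = 200 Pa / 264000 m = 7.58×10⁻⁴ Pa/m
Geostrophic balance (pressure-gradient force = Coriolis force):
V_g = (1/(fρ)) |∂P/∂n| = 7.58×10⁻⁴ / (1.44×10⁻⁴ × 0.646) = 8.17 m/s

8.17 m s⁻¹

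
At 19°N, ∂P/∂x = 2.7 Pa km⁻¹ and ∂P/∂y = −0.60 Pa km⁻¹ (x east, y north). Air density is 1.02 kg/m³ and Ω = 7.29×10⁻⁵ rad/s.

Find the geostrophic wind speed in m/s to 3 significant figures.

57.1 m/s

Coriolis parameter at 19°N:
f = 2Ω sin φ = 2 × 7.29×10⁻⁵ × sin 19° = 4.75×10⁻⁵ s⁻¹
Component geostrophic relations (x east, y north):
u_g = −(1/(fρ)) ∂P/∂y,  v_g = (1/(fρ)) ∂P/∂x
u_g = −(−0.60×10⁻³)/(4.75×10⁻⁵ × 1.02) = 12.4 m/s;  v_g = (2.7×10⁻³)/(4.75×10⁻⁵ × 1.02) = 55.8 m/s
|V_g| = √(u_g² + v_g²) = 57.1 m/s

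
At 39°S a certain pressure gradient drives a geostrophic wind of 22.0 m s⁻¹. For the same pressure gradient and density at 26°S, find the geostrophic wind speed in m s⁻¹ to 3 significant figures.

With the same pressure gradient and density, V_g ∝ 1/f ∝ 1/sin φ.
V₂ = V₁ · sin φ₁ / sin φ₂ = 22.0 × sin 39° / sin 26°
V₂ = 22.0 × 0.6293/0.4384 = 31.6 m s⁻¹

31.6 m s⁻¹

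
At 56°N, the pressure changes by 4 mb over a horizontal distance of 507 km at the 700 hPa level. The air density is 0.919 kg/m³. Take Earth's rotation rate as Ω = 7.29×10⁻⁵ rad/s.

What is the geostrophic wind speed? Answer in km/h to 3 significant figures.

Coriolis parameter at 56°N:
f = 2Ω sin φ = 2 × 7.29×10⁻⁵ × sin 56° = 1.21×10⁻⁴ s⁻¹
Pressure gradient: |∂P/∂n| = 400 Pa / 507000 m = 7.89×10⁻⁴ Pa/m
Geostrophic balance (pressure-gradient force = Coriolis force):
V_g = (1/(fρ)) |∂P/∂n| = 7.89×10⁻⁴ / (1.21×10⁻⁴ × 0.919) = 7.10 m/s
Converting: 7.10 m/s × 3.6 = 25.6 km/h

25.6 km/h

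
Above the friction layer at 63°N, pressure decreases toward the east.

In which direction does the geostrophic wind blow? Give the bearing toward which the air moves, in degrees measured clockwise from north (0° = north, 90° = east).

180°

The pressure-gradient force points toward the east (bearing 090°).
Geostrophic balance: in the Northern Hemisphere the Coriolis force deflects motion to the right, so the geostrophic wind blows 90° to the right of the pressure-gradient force (low pressure on the left).
Rotating 090° by 90° clockwise gives 180° — the wind blows toward the south.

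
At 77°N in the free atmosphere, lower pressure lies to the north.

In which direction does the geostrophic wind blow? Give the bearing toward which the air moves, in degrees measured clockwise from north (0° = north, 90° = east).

090°

The pressure-gradient force points toward the north (bearing 000°).
Geostrophic balance: in the Northern Hemisphere the Coriolis force deflects motion to the right, so the geostrophic wind blows 90° to the right of the pressure-gradient force (low pressure on the left).
Rotating 000° by 90° clockwise gives 090° — the wind blows toward the east.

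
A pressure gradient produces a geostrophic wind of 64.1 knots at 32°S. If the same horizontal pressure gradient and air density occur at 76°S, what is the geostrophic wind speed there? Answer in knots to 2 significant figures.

35 knots

With the same pressure gradient and density, V_g ∝ 1/f ∝ 1/sin φ.
V₂ = V₁ · sin φ₁ / sin φ₂ = 64.1 × sin 32° / sin 76°
V₂ = 64.1 × 0.5299/0.9703 = 35 knots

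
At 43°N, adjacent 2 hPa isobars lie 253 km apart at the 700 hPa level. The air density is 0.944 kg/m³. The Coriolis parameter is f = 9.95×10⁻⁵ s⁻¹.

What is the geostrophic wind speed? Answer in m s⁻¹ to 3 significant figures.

8.42 m s⁻¹

Pressure gradient: |∂P/∂n| = 200 Pa / 253000 m = 7.91×10⁻⁴ Pa/m
Geostrophic balance (pressure-gradient force = Coriolis force):
V_g = (1/(fρ)) |∂P/∂n| = 7.91×10⁻⁴ / (9.95×10⁻⁵ × 0.944) = 8.42 m/s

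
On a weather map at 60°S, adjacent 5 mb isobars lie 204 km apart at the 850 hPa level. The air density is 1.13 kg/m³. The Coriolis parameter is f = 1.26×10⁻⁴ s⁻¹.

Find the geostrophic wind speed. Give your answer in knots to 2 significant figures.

33 knots

Pressure gradient: |∂P/∂n| = 500 Pa / 204000 m = 2.45×10⁻³ Pa/m
Geostrophic balance (pressure-gradient force = Coriolis force):
V_g = (1/(fρ)) |∂P/∂n| = 2.45×10⁻³ / (1.26×10⁻⁴ × 1.13) = 17.2 m/s
Converting: 17.2 m/s × 1.944 = 33 knots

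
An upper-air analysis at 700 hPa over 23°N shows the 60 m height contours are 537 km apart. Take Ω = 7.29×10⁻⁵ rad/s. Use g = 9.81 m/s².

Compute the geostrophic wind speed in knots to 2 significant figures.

37 knots

Coriolis parameter at 23°N:
f = 2Ω sin φ = 2 × 7.29×10⁻⁵ × sin 23° = 5.70×10⁻⁵ s⁻¹
Height gradient: |∂Z/∂n| = 60 m / 537000 m = 1.12×10⁻⁴
On a pressure surface, geostrophic balance gives V_g = (g/f)|∂Z/∂n|:
V_g = 9.81 × 1.12×10⁻⁴ / 5.70×10⁻⁵ = 19.2 m/s
Converting: 19.2 m/s × 1.944 = 37 knots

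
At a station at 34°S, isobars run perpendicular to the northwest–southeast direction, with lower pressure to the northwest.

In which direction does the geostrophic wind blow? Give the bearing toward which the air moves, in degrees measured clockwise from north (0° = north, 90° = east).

The pressure-gradient force points toward the northwest (bearing 315°).
Geostrophic balance: in the Southern Hemisphere the Coriolis force deflects motion to the left, so the geostrophic wind blows 90° to the left of the pressure-gradient force (low pressure on the right).
Rotating 315° by 90° counterclockwise gives 225° — the wind blows toward the southwest.

225°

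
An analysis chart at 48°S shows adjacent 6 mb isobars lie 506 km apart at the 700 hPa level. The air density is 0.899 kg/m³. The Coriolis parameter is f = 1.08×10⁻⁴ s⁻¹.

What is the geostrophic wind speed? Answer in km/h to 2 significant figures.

44 km/h

Pressure gradient: |∂P/∂n| = 600 Pa / 506000 m = 1.19×10⁻³ Pa/m
Geostrophic balance (pressure-gradient force = Coriolis force):
V_g = (1/(fρ)) |∂P/∂n| = 1.19×10⁻³ / (1.08×10⁻⁴ × 0.899) = 12.2 m/s
Converting: 12.2 m/s × 3.6 = 44 km/h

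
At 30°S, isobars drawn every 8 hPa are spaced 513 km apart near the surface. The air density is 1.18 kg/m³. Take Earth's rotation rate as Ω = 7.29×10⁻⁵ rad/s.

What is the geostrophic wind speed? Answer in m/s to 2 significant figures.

18 m/s

Coriolis parameter at 30°S:
f = 2Ω sin φ = 2 × 7.29×10⁻⁵ × sin 30° = 7.29×10⁻⁵ s⁻¹
Pressure gradient: |∂P/∂n| = 800 Pa / 513000 m = 1.56×10⁻³ Pa/m
Geostrophic balance (pressure-gradient force = Coriolis force):
V_g = (1/(fρ)) |∂P/∂n| = 1.56×10⁻³ / (7.29×10⁻⁵ × 1.18) = 18.1 m/s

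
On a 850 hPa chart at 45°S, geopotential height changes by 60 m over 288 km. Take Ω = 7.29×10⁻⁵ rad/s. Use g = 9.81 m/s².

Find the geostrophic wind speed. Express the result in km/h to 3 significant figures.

71.4 km/h

Coriolis parameter at 45°S:
f = 2Ω sin φ = 2 × 7.29×10⁻⁵ × sin 45° = 1.03×10⁻⁴ s⁻¹
Height gradient: |∂Z/∂n| = 60 m / 288000 m = 2.08×10⁻⁴
On a pressure surface, geostrophic balance gives V_g = (g/f)|∂Z/∂n|:
V_g = 9.81 × 2.08×10⁻⁴ / 1.03×10⁻⁴ = 19.8 m/s
Converting: 19.8 m/s × 3.6 = 71.4 km/h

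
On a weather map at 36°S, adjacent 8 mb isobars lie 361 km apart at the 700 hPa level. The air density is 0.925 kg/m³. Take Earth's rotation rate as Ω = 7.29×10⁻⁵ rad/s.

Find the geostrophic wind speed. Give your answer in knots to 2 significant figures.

54 knots

Coriolis parameter at 36°S:
f = 2Ω sin φ = 2 × 7.29×10⁻⁵ × sin 36° = 8.57×10⁻⁵ s⁻¹
Pressure gradient: |∂P/∂n| = 800 Pa / 361000 m = 2.22×10⁻³ Pa/m
Geostrophic balance (pressure-gradient force = Coriolis force):
V_g = (1/(fρ)) |∂P/∂n| = 2.22×10⁻³ / (8.57×10⁻⁵ × 0.925) = 28.0 m/s
Converting: 28.0 m/s × 1.944 = 54 knots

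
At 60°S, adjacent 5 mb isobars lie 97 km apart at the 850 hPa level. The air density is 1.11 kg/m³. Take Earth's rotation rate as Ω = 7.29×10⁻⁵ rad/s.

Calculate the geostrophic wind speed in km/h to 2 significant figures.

130 km/h

Coriolis parameter at 60°S:
f = 2Ω sin φ = 2 × 7.29×10⁻⁵ × sin 60° = 1.26×10⁻⁴ s⁻¹
Pressure gradient: |∂P/∂n| = 500 Pa / 97000 m = 5.15×10⁻³ Pa/m
Geostrophic balance (pressure-gradient force = Coriolis force):
V_g = (1/(fρ)) |∂P/∂n| = 5.15×10⁻³ / (1.26×10⁻⁴ × 1.11) = 36.8 m/s
Converting: 36.8 m/s × 3.6 = 130 km/h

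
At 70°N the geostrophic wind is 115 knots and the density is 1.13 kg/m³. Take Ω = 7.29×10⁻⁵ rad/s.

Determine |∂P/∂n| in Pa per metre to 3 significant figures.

9.16×10⁻³ Pa/m

Coriolis parameter at 70°N:
f = 2Ω sin φ = 2 × 7.29×10⁻⁵ × sin 70° = 1.37×10⁻⁴ s⁻¹
Wind speed in SI: 115 knots = 59.2 m/s
Geostrophic balance rearranged: |∂P/∂n| = f ρ V_g
|∂P/∂n| = 1.37×10⁻⁴ × 1.13 × 59.2 = 9.16×10⁻³ Pa/m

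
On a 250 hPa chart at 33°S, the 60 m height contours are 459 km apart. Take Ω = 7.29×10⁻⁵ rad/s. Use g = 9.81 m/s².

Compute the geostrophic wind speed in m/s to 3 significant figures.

16.1 m/s

Coriolis parameter at 33°S:
f = 2Ω sin φ = 2 × 7.29×10⁻⁵ × sin 33° = 7.94×10⁻⁵ s⁻¹
Height gradient: |∂Z/∂n| = 60 m / 459000 m = 1.31×10⁻⁴
On a pressure surface, geostrophic balance gives V_g = (g/f)|∂Z/∂n|:
V_g = 9.81 × 1.31×10⁻⁴ / 7.94×10⁻⁵ = 16.1 m/s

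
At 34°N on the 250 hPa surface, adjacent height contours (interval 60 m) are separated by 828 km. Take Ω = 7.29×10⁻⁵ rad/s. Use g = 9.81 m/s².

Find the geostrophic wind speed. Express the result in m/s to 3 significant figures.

8.72 m/s

Coriolis parameter at 34°N:
f = 2Ω sin φ = 2 × 7.29×10⁻⁵ × sin 34° = 8.15×10⁻⁵ s⁻¹
Height gradient: |∂Z/∂n| = 60 m / 828000 m = 7.25×10⁻⁵
On a pressure surface, geostrophic balance gives V_g = (g/f)|∂Z/∂n|:
V_g = 9.81 × 7.25×10⁻⁵ / 8.15×10⁻⁵ = 8.72 m/s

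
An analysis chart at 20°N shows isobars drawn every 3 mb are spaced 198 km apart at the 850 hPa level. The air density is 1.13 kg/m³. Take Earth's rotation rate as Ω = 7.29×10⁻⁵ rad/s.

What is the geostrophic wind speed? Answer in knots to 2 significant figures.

Coriolis parameter at 20°N:
f = 2Ω sin φ = 2 × 7.29×10⁻⁵ × sin 20° = 4.99×10⁻⁵ s⁻¹
Pressure gradient: |∂P/∂n| = 300 Pa / 198000 m = 1.52×10⁻³ Pa/m
Geostrophic balance (pressure-gradient force = Coriolis force):
V_g = (1/(fρ)) |∂P/∂n| = 1.52×10⁻³ / (4.99×10⁻⁵ × 1.13) = 26.9 m/s
Converting: 26.9 m/s × 1.944 = 52 knots

52 knots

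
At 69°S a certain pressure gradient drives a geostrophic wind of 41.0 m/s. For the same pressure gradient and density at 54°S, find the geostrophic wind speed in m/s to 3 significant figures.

47.3 m/s

With the same pressure gradient and density, V_g ∝ 1/f ∝ 1/sin φ.
V₂ = V₁ · sin φ₁ / sin φ₂ = 41.0 × sin 69° / sin 54°
V₂ = 41.0 × 0.9336/0.8090 = 47.3 m/s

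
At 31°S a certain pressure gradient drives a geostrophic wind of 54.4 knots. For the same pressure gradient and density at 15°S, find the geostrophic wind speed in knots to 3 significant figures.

108 knots

With the same pressure gradient and density, V_g ∝ 1/f ∝ 1/sin φ.
V₂ = V₁ · sin φ₁ / sin φ₂ = 54.4 × sin 31° / sin 15°
V₂ = 54.4 × 0.5150/0.2588 = 108 knots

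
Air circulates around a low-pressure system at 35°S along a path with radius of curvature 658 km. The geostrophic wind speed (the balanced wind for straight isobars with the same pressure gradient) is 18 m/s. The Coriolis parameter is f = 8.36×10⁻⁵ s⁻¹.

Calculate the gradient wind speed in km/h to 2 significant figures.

Around a low, centrifugal force acts outward with Coriolis, so pressure-gradient force balances both:
(1/ρ)|∂P/∂n| = fV + V²/R  →  V² + fR·V − fR·V_g = 0
With fR = 8.36×10⁻⁵ × 658×10³ m = 55.0 m/s:
V = [−fR + √((fR)² + 4 fR V_g)]/2 = [−55.0 + √(55.0² + 4×55.0×18)]/2 = 14.3 m/s
Subgeostrophic (V < V_g = 18 m/s), as expected around a low.
Converting: 14.3 m/s × 3.6 = 51 km/h

51 km/h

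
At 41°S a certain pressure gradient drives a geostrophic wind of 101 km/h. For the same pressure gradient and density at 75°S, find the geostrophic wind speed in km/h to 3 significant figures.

With the same pressure gradient and density, V_g ∝ 1/f ∝ 1/sin φ.
V₂ = V₁ · sin φ₁ / sin φ₂ = 101 × sin 41° / sin 75°
V₂ = 101 × 0.6561/0.9659 = 68.6 km/h

68.6 km/h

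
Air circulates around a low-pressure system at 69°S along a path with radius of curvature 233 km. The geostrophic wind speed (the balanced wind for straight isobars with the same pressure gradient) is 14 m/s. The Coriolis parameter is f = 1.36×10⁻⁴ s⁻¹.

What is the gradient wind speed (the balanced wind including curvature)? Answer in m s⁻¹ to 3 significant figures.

Around a low, centrifugal force acts outward with Coriolis, so pressure-gradient force balances both:
(1/ρ)|∂P/∂n| = fV + V²/R  →  V² + fR·V − fR·V_g = 0
With fR = 1.36×10⁻⁴ × 233×10³ m = 31.7 m/s:
V = [−fR + √((fR)² + 4 fR V_g)]/2 = [−31.7 + √(31.7² + 4×31.7×14)]/2 = 10.5 m/s
Subgeostrophic (V < V_g = 14 m/s), as expected around a low.

10.5 m s⁻¹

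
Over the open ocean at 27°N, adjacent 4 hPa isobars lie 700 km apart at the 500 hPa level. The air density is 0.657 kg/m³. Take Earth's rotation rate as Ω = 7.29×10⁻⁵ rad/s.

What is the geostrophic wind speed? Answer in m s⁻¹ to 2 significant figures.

13 m s⁻¹

Coriolis parameter at 27°N:
f = 2Ω sin φ = 2 × 7.29×10⁻⁵ × sin 27° = 6.62×10⁻⁵ s⁻¹
Pressure gradient: |∂P/∂n| = 400 Pa / 700000 m = 5.71×10⁻⁴ Pa/m
Geostrophic balance (pressure-gradient force = Coriolis force):
V_g = (1/(fρ)) |∂P/∂n| = 5.71×10⁻⁴ / (6.62×10⁻⁵ × 0.657) = 13.1 m/s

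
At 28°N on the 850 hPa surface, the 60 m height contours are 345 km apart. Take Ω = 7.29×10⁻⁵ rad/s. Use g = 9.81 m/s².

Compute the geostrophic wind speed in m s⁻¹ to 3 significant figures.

Coriolis parameter at 28°N:
f = 2Ω sin φ = 2 × 7.29×10⁻⁵ × sin 28° = 6.84×10⁻⁵ s⁻¹
Height gradient: |∂Z/∂n| = 60 m / 345000 m = 1.74×10⁻⁴
On a pressure surface, geostrophic balance gives V_g = (g/f)|∂Z/∂n|:
V_g = 9.81 × 1.74×10⁻⁴ / 6.84×10⁻⁵ = 24.9 m/s

24.9 m s⁻¹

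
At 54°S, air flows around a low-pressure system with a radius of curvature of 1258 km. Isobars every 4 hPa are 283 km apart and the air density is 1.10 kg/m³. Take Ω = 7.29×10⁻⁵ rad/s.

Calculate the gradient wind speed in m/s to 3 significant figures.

Coriolis parameter at 54°S:
f = 2Ω sin φ = 2 × 7.29×10⁻⁵ × sin 54° = 1.18×10⁻⁴ s⁻¹
Pressure gradient: |∂P/∂n| = 400 Pa / 283000 m = 1.41×10⁻³ Pa/m
Geostrophic speed: V_g = |∂P/∂n|/(fρ) = 1.41×10⁻³/(1.18×10⁻⁴ × 1.10) = 10.9 m/s
Around a low, centrifugal force acts outward with Coriolis, so pressure-gradient force balances both:
(1/ρ)|∂P/∂n| = fV + V²/R  →  V² + fR·V − fR·V_g = 0
With fR = 1.18×10⁻⁴ × 1258×10³ m = 148 m/s:
V = [−fR + √((fR)² + 4 fR V_g)]/2 = [−148 + √(148² + 4×148×10.9)]/2 = 10.2 m/s
Subgeostrophic (V < V_g = 10.9 m/s), as expected around a low.

10.2 m/s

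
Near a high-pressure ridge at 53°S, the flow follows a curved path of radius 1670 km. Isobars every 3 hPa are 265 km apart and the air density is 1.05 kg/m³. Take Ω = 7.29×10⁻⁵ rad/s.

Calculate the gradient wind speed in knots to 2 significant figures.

19 knots

Coriolis parameter at 53°S:
f = 2Ω sin φ = 2 × 7.29×10⁻⁵ × sin 53° = 1.16×10⁻⁴ s⁻¹
Pressure gradient: |∂P/∂n| = 300 Pa / 265000 m = 1.13×10⁻³ Pa/m
Geostrophic speed: V_g = |∂P/∂n|/(fρ) = 1.13×10⁻³/(1.16×10⁻⁴ × 1.05) = 9.26 m/s
Around a high, pressure-gradient force acts outward with centrifugal, so Coriolis balances both:
fV = (1/ρ)|∂P/∂n| + V²/R  →  V² − fR·V + fR·V_g = 0
With fR = 1.16×10⁻⁴ × 1670×10³ m = 194 m/s:
V = [fR − √((fR)² − 4 fR V_g)]/2 = [194 − √(194² − 4×194×9.26)]/2 = 9.75 m/s
Supergeostrophic (V > V_g = 9.26 m/s), as expected around a high.
Converting: 9.75 m/s × 1.944 = 19 knots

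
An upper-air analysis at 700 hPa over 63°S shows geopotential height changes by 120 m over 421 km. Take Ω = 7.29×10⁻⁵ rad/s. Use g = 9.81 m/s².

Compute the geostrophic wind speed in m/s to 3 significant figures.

Coriolis parameter at 63°S:
f = 2Ω sin φ = 2 × 7.29×10⁻⁵ × sin 63° = 1.30×10⁻⁴ s⁻¹
Height gradient: |∂Z/∂n| = 120 m / 421000 m = 2.85×10⁻⁴
On a pressure surface, geostrophic balance gives V_g = (g/f)|∂Z/∂n|:
V_g = 9.81 × 2.85×10⁻⁴ / 1.30×10⁻⁴ = 21.5 m/s

21.5 m/s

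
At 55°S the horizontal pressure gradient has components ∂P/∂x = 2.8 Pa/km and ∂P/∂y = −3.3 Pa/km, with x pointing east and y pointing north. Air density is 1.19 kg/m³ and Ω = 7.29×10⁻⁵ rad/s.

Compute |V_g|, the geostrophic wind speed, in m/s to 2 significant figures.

30 m/s

Coriolis parameter at 55°S:
f = 2Ω sin φ = 2 × 7.29×10⁻⁵ × sin 55° = 1.19×10⁻⁴ s⁻¹
In the Southern Hemisphere f is negative: f = −1.19×10⁻⁴ s⁻¹.
Component geostrophic relations (x east, y north):
u_g = −(1/(fρ)) ∂P/∂y,  v_g = (1/(fρ)) ∂P/∂x
u_g = −(−3.3×10⁻³)/(−1.19×10⁻⁴ × 1.19) = −23.2 m/s;  v_g = (2.8×10⁻³)/(−1.19×10⁻⁴ × 1.19) = −19.7 m/s
|V_g| = √(u_g² + v_g²) = 30.5 m/s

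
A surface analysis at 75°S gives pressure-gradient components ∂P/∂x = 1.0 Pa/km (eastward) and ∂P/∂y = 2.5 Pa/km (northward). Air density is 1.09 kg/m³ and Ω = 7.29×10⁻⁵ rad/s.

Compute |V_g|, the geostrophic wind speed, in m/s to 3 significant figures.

Coriolis parameter at 75°S:
f = 2Ω sin φ = 2 × 7.29×10⁻⁵ × sin 75° = 1.41×10⁻⁴ s⁻¹
In the Southern Hemisphere f is negative: f = −1.41×10⁻⁴ s⁻¹.
Component geostrophic relations (x east, y north):
u_g = −(1/(fρ)) ∂P/∂y,  v_g = (1/(fρ)) ∂P/∂x
u_g = −(2.5×10⁻³)/(−1.41×10⁻⁴ × 1.09) = 16.3 m/s;  v_g = (1.0×10⁻³)/(−1.41×10⁻⁴ × 1.09) = −6.51 m/s
|V_g| = √(u_g² + v_g²) = 17.5 m/s

17.5 m/s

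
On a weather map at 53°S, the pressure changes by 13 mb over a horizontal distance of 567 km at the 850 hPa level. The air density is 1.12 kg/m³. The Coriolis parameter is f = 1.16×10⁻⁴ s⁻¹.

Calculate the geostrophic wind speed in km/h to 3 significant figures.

63.5 km/h

Pressure gradient: |∂P/∂n| = 1300 Pa / 567000 m = 2.29×10⁻³ Pa/m
Geostrophic balance (pressure-gradient force = Coriolis force):
V_g = (1/(fρ)) |∂P/∂n| = 2.29×10⁻³ / (1.16×10⁻⁴ × 1.12) = 17.6 m/s
Converting: 17.6 m/s × 3.6 = 63.5 km/h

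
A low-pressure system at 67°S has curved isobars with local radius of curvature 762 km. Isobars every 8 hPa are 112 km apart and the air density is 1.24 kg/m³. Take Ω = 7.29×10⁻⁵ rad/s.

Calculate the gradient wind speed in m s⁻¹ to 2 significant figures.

33 m s⁻¹

Coriolis parameter at 67°S:
f = 2Ω sin φ = 2 × 7.29×10⁻⁵ × sin 67° = 1.34×10⁻⁴ s⁻¹
Pressure gradient: |∂P/∂n| = 800 Pa / 112000 m = 7.14×10⁻³ Pa/m
Geostrophic speed: V_g = |∂P/∂n|/(fρ) = 7.14×10⁻³/(1.34×10⁻⁴ × 1.24) = 42.9 m/s
Around a low, centrifugal force acts outward with Coriolis, so pressure-gradient force balances both:
(1/ρ)|∂P/∂n| = fV + V²/R  →  V² + fR·V − fR·V_g = 0
With fR = 1.34×10⁻⁴ × 762×10³ m = 102 m/s:
V = [−fR + √((fR)² + 4 fR V_g)]/2 = [−102 + √(102² + 4×102×42.9)]/2 = 32.6 m/s
Subgeostrophic (V < V_g = 42.9 m/s), as expected around a low.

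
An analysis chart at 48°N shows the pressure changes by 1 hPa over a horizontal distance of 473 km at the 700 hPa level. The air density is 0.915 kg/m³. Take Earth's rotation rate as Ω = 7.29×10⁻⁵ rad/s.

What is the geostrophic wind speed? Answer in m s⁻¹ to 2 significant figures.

2.1 m s⁻¹

Coriolis parameter at 48°N:
f = 2Ω sin φ = 2 × 7.29×10⁻⁵ × sin 48° = 1.08×10⁻⁴ s⁻¹
Pressure gradient: |∂P/∂n| = 100 Pa / 473000 m = 2.11×10⁻⁴ Pa/m
Geostrophic balance (pressure-gradient force = Coriolis force):
V_g = (1/(fρ)) |∂P/∂n| = 2.11×10⁻⁴ / (1.08×10⁻⁴ × 0.915) = 2.13 m/s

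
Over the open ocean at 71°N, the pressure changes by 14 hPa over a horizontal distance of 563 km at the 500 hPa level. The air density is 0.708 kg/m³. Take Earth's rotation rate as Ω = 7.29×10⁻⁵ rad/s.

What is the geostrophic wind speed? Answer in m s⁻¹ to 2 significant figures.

25 m s⁻¹

Coriolis parameter at 71°N:
f = 2Ω sin φ = 2 × 7.29×10⁻⁵ × sin 71° = 1.38×10⁻⁴ s⁻¹
Pressure gradient: |∂P/∂n| = 1400 Pa / 563000 m = 2.49×10⁻³ Pa/m
Geostrophic balance (pressure-gradient force = Coriolis force):
V_g = (1/(fρ)) |∂P/∂n| = 2.49×10⁻³ / (1.38×10⁻⁴ × 0.708) = 25.5 m/s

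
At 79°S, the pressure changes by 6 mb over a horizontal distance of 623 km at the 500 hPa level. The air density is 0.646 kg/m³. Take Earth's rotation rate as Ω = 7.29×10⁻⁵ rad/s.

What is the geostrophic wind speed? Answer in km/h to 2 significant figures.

37 km/h

Coriolis parameter at 79°S:
f = 2Ω sin φ = 2 × 7.29×10⁻⁵ × sin 79° = 1.43×10⁻⁴ s⁻¹
Pressure gradient: |∂P/∂n| = 600 Pa / 623000 m = 9.63×10⁻⁴ Pa/m
Geostrophic balance (pressure-gradient force = Coriolis force):
V_g = (1/(fρ)) |∂P/∂n| = 9.63×10⁻⁴ / (1.43×10⁻⁴ × 0.646) = 10.4 m/s
Converting: 10.4 m/s × 3.6 = 37 km/h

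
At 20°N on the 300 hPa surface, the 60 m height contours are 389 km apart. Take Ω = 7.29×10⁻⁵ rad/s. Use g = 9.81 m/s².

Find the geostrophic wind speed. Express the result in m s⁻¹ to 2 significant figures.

Coriolis parameter at 20°N:
f = 2Ω sin φ = 2 × 7.29×10⁻⁵ × sin 20° = 4.99×10⁻⁵ s⁻¹
Height gradient: |∂Z/∂n| = 60 m / 389000 m = 1.54×10⁻⁴
On a pressure surface, geostrophic balance gives V_g = (g/f)|∂Z/∂n|:
V_g = 9.81 × 1.54×10⁻⁴ / 4.99×10⁻⁵ = 30.3 m/s

30 m s⁻¹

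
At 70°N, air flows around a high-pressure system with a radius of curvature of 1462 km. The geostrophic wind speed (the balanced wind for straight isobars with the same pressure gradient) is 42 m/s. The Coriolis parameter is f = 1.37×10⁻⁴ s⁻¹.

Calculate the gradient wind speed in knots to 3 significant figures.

117 knots

Around a high, pressure-gradient force acts outward with centrifugal, so Coriolis balances both:
fV = (1/ρ)|∂P/∂n| + V²/R  →  V² − fR·V + fR·V_g = 0
With fR = 1.37×10⁻⁴ × 1462×10³ m = 200 m/s:
V = [fR − √((fR)² − 4 fR V_g)]/2 = [200 − √(200² − 4×200×42)]/2 = 59.9 m/s
Supergeostrophic (V > V_g = 42 m/s), as expected around a high.
Converting: 59.9 m/s × 1.944 = 117 knots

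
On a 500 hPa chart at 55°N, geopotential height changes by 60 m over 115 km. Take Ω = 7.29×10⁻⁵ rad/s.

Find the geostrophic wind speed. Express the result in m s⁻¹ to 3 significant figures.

42.9 m s⁻¹

Coriolis parameter at 55°N:
f = 2Ω sin φ = 2 × 7.29×10⁻⁵ × sin 55° = 1.19×10⁻⁴ s⁻¹
Height gradient: |∂Z/∂n| = 60 m / 115000 m = 5.22×10⁻⁴
On a pressure surface, geostrophic balance gives V_g = (g/f)|∂Z/∂n|:
V_g = 9.81 × 5.22×10⁻⁴ / 1.19×10⁻⁴ = 42.9 m/s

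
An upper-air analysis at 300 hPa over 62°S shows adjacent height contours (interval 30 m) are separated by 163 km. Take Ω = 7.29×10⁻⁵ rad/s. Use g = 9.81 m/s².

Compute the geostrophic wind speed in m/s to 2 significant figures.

14 m/s

Coriolis parameter at 62°S:
f = 2Ω sin φ = 2 × 7.29×10⁻⁵ × sin 62° = 1.29×10⁻⁴ s⁻¹
Height gradient: |∂Z/∂n| = 30 m / 163000 m = 1.84×10⁻⁴
On a pressure surface, geostrophic balance gives V_g = (g/f)|∂Z/∂n|:
V_g = 9.81 × 1.84×10⁻⁴ / 1.29×10⁻⁴ = 14.0 m/s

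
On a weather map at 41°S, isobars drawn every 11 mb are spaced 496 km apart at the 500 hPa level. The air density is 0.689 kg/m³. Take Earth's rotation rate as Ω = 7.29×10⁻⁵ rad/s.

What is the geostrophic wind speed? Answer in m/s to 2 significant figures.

Coriolis parameter at 41°S:
f = 2Ω sin φ = 2 × 7.29×10⁻⁵ × sin 41° = 9.57×10⁻⁵ s⁻¹
Pressure gradient: |∂P/∂n| = 1100 Pa / 496000 m = 2.22×10⁻³ Pa/m
Geostrophic balance (pressure-gradient force = Coriolis force):
V_g = (1/(fρ)) |∂P/∂n| = 2.22×10⁻³ / (9.57×10⁻⁵ × 0.689) = 33.7 m/s

34 m/s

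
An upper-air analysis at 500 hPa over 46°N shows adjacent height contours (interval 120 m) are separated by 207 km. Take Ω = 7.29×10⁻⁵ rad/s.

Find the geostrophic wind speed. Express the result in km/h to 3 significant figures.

Coriolis parameter at 46°N:
f = 2Ω sin φ = 2 × 7.29×10⁻⁵ × sin 46° = 1.05×10⁻⁴ s⁻¹
Height gradient: |∂Z/∂n| = 120 m / 207000 m = 5.80×10⁻⁴
On a pressure surface, geostrophic balance gives V_g = (g/f)|∂Z/∂n|:
V_g = 9.81 × 5.80×10⁻⁴ / 1.05×10⁻⁴ = 54.2 m/s
Converting: 54.2 m/s × 3.6 = 195 km/h

195 km/h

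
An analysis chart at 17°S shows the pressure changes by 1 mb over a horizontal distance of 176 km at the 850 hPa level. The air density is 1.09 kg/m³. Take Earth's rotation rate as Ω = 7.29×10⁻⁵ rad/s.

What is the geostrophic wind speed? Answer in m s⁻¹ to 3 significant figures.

Coriolis parameter at 17°S:
f = 2Ω sin φ = 2 × 7.29×10⁻⁵ × sin 17° = 4.26×10⁻⁵ s⁻¹
Pressure gradient: |∂P/∂n| = 100 Pa / 176000 m = 5.68×10⁻⁴ Pa/m
Geostrophic balance (pressure-gradient force = Coriolis force):
V_g = (1/(fρ)) |∂P/∂n| = 5.68×10⁻⁴ / (4.26×10⁻⁵ × 1.09) = 12.2 m/s

12.2 m s⁻¹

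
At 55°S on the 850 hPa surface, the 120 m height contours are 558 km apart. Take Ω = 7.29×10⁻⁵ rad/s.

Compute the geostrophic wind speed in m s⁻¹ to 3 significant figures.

Coriolis parameter at 55°S:
f = 2Ω sin φ = 2 × 7.29×10⁻⁵ × sin 55° = 1.19×10⁻⁴ s⁻¹
Height gradient: |∂Z/∂n| = 120 m / 558000 m = 2.15×10⁻⁴
On a pressure surface, geostrophic balance gives V_g = (g/f)|∂Z/∂n|:
V_g = 9.81 × 2.15×10⁻⁴ / 1.19×10⁻⁴ = 17.7 m/s

17.7 m s⁻¹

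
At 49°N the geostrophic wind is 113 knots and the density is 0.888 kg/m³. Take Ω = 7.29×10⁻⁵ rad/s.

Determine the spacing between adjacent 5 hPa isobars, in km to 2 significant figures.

Coriolis parameter at 49°N:
f = 2Ω sin φ = 2 × 7.29×10⁻⁵ × sin 49° = 1.10×10⁻⁴ s⁻¹
Wind speed in SI: 113 knots = 58.1 m/s
Geostrophic balance rearranged: |∂P/∂n| = f ρ V_g
|∂P/∂n| = 1.10×10⁻⁴ × 0.888 × 58.1 = 5.68×10⁻³ Pa/m
Isobar spacing: Δn = ΔP/|∂P/∂n| = 500 Pa / 5.68×10⁻³ Pa/m = 88024 m ≈ 88 km

88 km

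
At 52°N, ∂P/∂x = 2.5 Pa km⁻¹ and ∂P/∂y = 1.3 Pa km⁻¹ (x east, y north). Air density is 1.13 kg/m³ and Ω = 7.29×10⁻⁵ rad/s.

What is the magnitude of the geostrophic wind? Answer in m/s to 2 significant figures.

Coriolis parameter at 52°N:
f = 2Ω sin φ = 2 × 7.29×10⁻⁵ × sin 52° = 1.15×10⁻⁴ s⁻¹
Component geostrophic relations (x east, y north):
u_g = −(1/(fρ)) ∂P/∂y,  v_g = (1/(fρ)) ∂P/∂x
u_g = −(1.3×10⁻³)/(1.15×10⁻⁴ × 1.13) = −10.0 m/s;  v_g = (2.5×10⁻³)/(1.15×10⁻⁴ × 1.13) = 19.3 m/s
|V_g| = √(u_g² + v_g²) = 21.7 m/s

22 m/s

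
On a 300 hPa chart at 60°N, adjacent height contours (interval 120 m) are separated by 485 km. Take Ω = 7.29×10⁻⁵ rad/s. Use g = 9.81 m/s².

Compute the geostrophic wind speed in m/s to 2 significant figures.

19 m/s

Coriolis parameter at 60°N:
f = 2Ω sin φ = 2 × 7.29×10⁻⁵ × sin 60° = 1.26×10⁻⁴ s⁻¹
Height gradient: |∂Z/∂n| = 120 m / 485000 m = 2.47×10⁻⁴
On a pressure surface, geostrophic balance gives V_g = (g/f)|∂Z/∂n|:
V_g = 9.81 × 2.47×10⁻⁴ / 1.26×10⁻⁴ = 19.2 m/s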